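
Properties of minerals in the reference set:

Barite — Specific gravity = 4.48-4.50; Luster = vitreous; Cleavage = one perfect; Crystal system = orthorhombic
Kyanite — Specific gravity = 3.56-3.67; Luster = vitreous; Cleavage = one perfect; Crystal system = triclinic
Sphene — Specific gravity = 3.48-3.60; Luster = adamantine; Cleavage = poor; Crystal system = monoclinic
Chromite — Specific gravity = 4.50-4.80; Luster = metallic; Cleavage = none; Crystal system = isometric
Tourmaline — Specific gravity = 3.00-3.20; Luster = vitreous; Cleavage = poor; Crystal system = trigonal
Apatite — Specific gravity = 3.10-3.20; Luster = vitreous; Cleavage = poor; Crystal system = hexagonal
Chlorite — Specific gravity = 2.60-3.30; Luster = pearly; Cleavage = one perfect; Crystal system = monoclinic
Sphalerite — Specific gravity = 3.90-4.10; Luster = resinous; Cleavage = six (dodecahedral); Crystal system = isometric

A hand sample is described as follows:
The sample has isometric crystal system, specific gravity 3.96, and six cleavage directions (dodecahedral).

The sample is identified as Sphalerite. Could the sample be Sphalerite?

Consistent

Isometric crystal system — agrees with Sphalerite (isometric system).
Specific gravity 3.96 — agrees with Sphalerite (SG 3.90-4.10).
Six cleavage directions (dodecahedral) — agrees with Sphalerite (cleavage six (dodecahedral)).
All observations are consistent with the tabulated values for Sphalerite.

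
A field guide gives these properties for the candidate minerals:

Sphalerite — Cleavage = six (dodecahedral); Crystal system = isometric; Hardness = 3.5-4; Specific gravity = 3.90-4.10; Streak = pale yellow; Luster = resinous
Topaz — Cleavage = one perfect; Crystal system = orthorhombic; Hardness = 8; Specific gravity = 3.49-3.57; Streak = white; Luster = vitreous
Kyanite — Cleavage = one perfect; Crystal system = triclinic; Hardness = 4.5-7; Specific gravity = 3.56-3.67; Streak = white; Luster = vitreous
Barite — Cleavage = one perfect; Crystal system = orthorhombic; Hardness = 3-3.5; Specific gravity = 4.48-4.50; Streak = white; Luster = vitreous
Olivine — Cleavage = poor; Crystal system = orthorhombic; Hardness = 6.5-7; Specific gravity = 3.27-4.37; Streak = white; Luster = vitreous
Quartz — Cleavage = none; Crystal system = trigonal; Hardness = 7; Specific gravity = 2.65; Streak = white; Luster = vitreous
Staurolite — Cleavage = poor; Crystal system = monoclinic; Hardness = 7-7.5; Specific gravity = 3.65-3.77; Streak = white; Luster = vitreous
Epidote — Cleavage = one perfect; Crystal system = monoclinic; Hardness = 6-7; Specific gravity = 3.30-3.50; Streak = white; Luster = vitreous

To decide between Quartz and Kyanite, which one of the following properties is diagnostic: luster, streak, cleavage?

Luster: both vitreous — shared.
Streak: both white — shared.
Cleavage: Quartz none, Kyanite one perfect — distinct.
Of the listed properties, cleavage is the one that separates them.

cleavage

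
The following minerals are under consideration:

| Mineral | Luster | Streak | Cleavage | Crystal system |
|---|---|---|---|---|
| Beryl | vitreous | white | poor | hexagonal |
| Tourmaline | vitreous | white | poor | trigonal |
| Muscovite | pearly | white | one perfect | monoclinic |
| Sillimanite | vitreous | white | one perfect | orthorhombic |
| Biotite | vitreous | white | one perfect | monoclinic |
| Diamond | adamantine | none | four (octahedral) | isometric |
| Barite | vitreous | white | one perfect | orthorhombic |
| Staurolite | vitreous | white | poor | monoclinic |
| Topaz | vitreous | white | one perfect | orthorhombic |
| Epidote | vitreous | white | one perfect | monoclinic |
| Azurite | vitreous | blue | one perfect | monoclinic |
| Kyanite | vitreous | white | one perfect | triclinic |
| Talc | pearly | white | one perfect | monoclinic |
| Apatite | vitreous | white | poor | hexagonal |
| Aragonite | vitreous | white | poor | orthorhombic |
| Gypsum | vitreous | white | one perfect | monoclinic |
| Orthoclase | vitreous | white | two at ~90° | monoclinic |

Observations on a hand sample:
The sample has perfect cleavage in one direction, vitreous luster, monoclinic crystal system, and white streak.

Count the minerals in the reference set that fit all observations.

Perfect cleavage in one direction: Muscovite, Sillimanite, Biotite, Barite, Topaz, Epidote, Azurite, Kyanite, Talc, Gypsum remain.
Vitreous luster excludes Muscovite, Talc.
Monoclinic crystal system eliminates Sillimanite, Barite, Topaz, Kyanite.
White streak eliminates Azurite.
The minerals that satisfy all observations are Biotite, Epidote, Gypsum.
That is 3 minerals.

3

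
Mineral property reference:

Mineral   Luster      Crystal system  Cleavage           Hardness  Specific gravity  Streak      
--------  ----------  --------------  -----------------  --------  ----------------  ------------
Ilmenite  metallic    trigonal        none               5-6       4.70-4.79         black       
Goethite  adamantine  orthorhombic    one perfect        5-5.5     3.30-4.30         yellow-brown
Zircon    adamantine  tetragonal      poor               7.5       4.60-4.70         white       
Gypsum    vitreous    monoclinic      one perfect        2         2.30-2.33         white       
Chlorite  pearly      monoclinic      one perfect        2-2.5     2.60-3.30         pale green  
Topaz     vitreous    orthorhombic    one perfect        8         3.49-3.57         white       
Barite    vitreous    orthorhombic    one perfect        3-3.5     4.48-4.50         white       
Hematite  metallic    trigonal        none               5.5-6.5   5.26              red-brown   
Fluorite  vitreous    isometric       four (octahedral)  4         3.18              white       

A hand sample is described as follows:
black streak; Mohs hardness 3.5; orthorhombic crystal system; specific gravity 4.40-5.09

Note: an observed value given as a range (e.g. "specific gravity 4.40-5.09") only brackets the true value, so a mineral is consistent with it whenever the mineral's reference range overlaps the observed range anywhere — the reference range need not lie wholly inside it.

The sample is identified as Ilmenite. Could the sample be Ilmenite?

Black streak — matches Ilmenite (black streak).
Mohs hardness 3.5 — Ilmenite has hardness 5-6; which does not match.
Orthorhombic crystal system — Ilmenite has trigonal system; which does not match.
Specific gravity 4.40-5.09 — matches Ilmenite (SG 4.70-4.79).
2 of the observed properties are inconsistent with Ilmenite.

No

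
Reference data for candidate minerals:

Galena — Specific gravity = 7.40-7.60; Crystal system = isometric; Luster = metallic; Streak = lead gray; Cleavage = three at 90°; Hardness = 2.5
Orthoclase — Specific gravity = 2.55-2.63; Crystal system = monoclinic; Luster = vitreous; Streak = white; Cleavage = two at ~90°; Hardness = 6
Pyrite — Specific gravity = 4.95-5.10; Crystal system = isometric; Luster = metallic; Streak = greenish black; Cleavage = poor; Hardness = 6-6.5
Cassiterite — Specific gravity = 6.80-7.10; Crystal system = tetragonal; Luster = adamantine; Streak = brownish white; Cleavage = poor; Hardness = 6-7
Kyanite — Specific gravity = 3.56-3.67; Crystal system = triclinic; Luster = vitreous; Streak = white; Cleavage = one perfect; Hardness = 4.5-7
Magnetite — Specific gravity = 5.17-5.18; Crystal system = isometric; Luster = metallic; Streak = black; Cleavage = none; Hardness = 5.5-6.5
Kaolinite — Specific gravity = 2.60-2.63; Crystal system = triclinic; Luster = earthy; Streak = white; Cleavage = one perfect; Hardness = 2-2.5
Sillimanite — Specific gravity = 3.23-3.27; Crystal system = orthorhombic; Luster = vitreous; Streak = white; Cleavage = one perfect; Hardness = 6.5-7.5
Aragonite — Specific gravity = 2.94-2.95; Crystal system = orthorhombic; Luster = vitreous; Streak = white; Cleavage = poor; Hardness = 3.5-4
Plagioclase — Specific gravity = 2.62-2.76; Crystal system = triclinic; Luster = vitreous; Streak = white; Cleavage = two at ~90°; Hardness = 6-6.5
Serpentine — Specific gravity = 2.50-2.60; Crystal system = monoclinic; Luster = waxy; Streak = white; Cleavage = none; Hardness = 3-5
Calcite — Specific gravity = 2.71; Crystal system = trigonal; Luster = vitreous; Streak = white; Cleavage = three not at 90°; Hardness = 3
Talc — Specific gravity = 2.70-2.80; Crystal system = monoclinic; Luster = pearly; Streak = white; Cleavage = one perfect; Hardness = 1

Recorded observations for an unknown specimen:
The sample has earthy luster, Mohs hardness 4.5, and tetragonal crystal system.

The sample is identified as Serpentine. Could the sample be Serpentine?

No

Earthy luster — Serpentine has waxy luster; inconsistent.
Mohs hardness 4.5 — matches Serpentine (hardness 3-5).
Tetragonal crystal system — Serpentine has monoclinic system; inconsistent.
2 of the observed properties are inconsistent with Serpentine.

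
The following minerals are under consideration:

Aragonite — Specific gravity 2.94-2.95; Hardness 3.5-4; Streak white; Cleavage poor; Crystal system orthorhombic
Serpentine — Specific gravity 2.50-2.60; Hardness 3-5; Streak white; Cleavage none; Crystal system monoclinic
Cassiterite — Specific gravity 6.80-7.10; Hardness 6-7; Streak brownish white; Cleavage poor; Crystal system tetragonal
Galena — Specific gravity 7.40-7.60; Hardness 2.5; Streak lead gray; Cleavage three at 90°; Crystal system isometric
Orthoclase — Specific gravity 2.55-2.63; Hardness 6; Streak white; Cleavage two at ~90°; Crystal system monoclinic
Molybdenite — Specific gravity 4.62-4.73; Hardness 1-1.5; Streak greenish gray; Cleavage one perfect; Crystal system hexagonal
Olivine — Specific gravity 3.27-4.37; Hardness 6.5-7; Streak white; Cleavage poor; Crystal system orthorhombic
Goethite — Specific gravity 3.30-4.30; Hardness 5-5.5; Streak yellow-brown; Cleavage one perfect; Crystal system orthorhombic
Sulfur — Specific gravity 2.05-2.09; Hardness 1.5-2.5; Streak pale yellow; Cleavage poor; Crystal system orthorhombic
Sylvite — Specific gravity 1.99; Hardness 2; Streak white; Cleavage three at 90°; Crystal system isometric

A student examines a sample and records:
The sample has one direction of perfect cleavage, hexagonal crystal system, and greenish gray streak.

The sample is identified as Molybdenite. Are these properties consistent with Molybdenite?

One direction of perfect cleavage — is consistent with Molybdenite (cleavage one perfect).
Hexagonal crystal system — is consistent with Molybdenite (hexagonal system).
Greenish gray streak — is consistent with Molybdenite (greenish gray streak).
All observations are consistent with the tabulated values for Molybdenite.

Yes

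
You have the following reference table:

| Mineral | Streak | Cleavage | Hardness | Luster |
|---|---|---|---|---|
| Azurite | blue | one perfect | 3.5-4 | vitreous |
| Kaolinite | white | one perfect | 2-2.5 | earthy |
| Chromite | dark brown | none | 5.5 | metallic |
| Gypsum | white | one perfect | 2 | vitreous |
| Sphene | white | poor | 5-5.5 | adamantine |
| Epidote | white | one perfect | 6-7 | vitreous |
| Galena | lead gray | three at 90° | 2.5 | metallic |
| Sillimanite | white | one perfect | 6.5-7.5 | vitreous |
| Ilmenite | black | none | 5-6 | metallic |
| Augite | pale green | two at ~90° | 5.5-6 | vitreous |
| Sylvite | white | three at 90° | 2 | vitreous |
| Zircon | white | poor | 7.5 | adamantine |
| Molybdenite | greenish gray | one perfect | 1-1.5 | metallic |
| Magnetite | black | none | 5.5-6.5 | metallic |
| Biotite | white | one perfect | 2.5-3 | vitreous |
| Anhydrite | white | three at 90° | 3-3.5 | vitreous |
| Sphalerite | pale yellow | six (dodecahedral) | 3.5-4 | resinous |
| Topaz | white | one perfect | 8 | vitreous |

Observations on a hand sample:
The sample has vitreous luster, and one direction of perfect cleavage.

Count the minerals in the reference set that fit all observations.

Vitreous luster: narrows the field to Azurite, Gypsum, Epidote, Sillimanite, Augite, Sylvite, Biotite, Anhydrite, Topaz.
One direction of perfect cleavage eliminates Augite, Sylvite, Anhydrite.
The minerals that satisfy all observations are Azurite, Biotite, Epidote, Gypsum, Sillimanite, Topaz.
That is 6 minerals.

6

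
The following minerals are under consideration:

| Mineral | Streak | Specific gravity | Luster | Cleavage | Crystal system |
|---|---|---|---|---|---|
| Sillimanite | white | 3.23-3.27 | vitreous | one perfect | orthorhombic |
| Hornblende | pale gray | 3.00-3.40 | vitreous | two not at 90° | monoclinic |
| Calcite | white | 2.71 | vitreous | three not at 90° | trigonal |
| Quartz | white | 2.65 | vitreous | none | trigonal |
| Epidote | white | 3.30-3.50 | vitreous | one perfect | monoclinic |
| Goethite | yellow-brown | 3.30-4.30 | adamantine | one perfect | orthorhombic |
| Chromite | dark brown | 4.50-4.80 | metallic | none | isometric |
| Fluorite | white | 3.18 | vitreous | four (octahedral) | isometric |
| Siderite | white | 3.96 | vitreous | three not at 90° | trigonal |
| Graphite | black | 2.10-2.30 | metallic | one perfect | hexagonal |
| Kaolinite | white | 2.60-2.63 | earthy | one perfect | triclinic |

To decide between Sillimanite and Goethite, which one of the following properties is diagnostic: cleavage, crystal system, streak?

streak

Cleavage: both one perfect — shared.
Crystal system: both orthorhombic — shared.
Streak: Sillimanite white, Goethite yellow-brown — distinct.
Of the listed properties, streak is the one that separates them.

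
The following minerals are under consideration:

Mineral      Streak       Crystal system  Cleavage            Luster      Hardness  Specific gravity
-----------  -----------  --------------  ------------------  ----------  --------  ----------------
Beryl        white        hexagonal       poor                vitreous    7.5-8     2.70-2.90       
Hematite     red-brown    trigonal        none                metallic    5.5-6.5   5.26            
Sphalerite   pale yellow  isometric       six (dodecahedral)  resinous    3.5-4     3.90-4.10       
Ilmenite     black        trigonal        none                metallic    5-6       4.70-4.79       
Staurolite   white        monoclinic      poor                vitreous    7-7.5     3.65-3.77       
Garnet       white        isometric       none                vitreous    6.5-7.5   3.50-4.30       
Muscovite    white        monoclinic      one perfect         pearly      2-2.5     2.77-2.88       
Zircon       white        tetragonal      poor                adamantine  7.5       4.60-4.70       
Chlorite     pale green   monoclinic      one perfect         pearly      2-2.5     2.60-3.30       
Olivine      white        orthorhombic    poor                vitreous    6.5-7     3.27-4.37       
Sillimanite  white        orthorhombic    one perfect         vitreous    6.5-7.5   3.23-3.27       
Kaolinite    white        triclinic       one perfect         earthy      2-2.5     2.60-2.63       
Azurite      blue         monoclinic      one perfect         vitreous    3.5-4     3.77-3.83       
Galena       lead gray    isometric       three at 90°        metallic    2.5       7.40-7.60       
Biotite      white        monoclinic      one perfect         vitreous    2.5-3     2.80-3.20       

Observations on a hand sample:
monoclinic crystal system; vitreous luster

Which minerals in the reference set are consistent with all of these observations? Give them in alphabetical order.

Azurite, Biotite, Staurolite

Monoclinic crystal system: leaves Staurolite, Muscovite, Chlorite, Azurite, Biotite.
Vitreous luster rules out Muscovite, Chlorite.
The minerals that satisfy all observations are Azurite, Biotite, Staurolite.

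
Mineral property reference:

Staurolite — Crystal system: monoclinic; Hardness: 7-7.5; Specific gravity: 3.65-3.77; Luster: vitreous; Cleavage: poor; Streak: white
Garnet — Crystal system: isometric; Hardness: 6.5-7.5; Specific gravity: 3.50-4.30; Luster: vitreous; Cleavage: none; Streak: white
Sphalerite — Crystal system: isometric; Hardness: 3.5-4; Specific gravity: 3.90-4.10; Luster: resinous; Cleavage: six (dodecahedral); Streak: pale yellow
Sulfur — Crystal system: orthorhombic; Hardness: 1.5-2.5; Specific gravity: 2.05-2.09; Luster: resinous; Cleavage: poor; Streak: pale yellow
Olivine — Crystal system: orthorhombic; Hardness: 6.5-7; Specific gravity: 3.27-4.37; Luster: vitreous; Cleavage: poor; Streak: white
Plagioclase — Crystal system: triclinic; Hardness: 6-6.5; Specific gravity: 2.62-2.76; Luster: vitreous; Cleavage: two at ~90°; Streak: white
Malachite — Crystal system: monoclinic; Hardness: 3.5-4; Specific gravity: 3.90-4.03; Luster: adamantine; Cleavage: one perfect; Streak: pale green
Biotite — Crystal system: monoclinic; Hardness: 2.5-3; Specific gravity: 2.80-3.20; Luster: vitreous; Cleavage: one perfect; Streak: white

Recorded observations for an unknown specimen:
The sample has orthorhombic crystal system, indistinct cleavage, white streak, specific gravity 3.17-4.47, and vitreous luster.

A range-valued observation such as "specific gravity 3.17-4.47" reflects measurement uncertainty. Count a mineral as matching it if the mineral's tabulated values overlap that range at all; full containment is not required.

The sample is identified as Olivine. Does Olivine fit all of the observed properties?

Yes

Orthorhombic crystal system — agrees with Olivine (orthorhombic system).
Indistinct cleavage — agrees with Olivine (cleavage poor).
White streak — agrees with Olivine (white streak).
Specific gravity 3.17-4.47 — agrees with Olivine (SG 3.27-4.37).
Vitreous luster — agrees with Olivine (vitreous luster).
All observations are consistent with the tabulated values for Olivine.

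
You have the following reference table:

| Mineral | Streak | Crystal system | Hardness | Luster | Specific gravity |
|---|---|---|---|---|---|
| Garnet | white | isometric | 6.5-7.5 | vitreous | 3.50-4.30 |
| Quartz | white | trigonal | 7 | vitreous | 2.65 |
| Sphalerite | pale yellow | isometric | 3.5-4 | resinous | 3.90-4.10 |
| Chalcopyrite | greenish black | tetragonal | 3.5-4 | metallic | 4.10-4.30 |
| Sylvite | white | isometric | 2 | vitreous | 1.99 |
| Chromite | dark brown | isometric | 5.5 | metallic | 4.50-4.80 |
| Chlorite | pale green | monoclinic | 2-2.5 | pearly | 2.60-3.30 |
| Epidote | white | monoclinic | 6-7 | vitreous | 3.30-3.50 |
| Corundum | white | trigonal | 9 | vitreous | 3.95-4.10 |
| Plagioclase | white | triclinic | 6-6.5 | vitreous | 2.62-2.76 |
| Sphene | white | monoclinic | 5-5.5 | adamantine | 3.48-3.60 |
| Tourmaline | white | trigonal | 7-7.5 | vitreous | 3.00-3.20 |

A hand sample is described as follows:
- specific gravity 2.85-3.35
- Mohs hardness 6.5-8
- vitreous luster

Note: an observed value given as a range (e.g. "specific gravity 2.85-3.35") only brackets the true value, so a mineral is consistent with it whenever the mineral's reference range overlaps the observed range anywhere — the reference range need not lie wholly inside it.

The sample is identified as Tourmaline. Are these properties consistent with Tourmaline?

Specific gravity 2.85-3.35 — fits Tourmaline (SG 3.00-3.20).
Mohs hardness 6.5-8 — fits Tourmaline (hardness 7-7.5).
Vitreous luster — fits Tourmaline (vitreous luster).
All observations are consistent with the tabulated values for Tourmaline.

Yes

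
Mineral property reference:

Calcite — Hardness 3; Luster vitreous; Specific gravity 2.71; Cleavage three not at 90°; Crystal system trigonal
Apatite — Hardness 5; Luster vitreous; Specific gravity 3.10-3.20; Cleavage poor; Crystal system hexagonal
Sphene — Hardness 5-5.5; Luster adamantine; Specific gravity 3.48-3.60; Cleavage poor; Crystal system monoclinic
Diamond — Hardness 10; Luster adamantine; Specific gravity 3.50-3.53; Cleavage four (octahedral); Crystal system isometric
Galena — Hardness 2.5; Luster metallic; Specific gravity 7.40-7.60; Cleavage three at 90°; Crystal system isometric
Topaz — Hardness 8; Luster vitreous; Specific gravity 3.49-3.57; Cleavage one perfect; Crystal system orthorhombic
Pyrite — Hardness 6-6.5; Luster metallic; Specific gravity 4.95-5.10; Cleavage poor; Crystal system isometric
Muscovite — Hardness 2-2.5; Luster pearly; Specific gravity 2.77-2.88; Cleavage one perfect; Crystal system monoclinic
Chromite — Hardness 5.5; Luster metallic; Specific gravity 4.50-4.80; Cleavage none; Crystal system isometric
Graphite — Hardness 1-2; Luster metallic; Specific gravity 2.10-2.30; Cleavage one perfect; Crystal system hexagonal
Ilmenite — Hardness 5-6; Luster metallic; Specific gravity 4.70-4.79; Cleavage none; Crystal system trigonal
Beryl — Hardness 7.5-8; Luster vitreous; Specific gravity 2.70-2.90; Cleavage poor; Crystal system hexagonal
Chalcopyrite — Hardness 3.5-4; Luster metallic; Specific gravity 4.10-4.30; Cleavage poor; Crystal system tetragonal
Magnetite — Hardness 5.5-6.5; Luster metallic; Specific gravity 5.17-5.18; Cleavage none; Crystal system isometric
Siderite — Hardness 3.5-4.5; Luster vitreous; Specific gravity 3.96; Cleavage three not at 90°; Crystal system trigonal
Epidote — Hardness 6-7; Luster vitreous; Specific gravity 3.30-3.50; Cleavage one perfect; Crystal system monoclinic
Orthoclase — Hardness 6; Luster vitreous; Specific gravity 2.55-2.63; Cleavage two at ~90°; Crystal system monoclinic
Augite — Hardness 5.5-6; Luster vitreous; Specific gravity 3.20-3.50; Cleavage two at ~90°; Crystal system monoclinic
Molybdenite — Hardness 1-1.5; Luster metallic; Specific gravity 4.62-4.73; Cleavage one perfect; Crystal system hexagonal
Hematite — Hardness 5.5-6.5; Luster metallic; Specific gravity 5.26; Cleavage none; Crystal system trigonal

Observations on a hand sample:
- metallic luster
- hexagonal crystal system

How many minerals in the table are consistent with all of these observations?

Metallic luster — only Galena, Pyrite, Chromite, Graphite, Ilmenite, Chalcopyrite, Magnetite, Molybdenite, Hematite remain.
Hexagonal crystal system — narrows the field to Graphite, Molybdenite.
Consistent with every observation: Graphite, Molybdenite.
That is 2 minerals.

2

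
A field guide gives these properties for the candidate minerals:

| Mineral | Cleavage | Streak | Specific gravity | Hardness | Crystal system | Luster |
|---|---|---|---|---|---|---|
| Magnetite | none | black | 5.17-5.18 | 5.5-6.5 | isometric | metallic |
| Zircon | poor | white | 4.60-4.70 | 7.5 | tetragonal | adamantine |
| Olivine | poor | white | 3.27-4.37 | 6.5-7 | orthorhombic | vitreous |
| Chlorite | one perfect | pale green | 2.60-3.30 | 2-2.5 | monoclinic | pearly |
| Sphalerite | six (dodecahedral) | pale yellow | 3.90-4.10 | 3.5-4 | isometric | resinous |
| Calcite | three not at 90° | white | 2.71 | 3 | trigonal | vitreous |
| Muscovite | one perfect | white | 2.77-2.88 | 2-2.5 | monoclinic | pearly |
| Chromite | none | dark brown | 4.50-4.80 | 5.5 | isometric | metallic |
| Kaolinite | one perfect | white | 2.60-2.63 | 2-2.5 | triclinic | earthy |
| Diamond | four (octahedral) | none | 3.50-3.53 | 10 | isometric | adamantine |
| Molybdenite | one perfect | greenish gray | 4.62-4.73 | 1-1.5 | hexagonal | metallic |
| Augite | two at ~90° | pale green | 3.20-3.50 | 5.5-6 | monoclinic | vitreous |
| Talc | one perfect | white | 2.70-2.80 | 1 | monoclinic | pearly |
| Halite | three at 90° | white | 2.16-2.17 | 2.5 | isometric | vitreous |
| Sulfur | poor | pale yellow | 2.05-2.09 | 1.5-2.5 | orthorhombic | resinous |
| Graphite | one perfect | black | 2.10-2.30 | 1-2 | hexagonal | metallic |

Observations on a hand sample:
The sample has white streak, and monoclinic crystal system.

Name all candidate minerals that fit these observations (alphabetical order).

Muscovite, Talc

White streak — only Zircon, Olivine, Calcite, Muscovite, Kaolinite, Talc, Halite remain.
Monoclinic crystal system — Muscovite, Talc remain.
Consistent with every observation: Muscovite, Talc.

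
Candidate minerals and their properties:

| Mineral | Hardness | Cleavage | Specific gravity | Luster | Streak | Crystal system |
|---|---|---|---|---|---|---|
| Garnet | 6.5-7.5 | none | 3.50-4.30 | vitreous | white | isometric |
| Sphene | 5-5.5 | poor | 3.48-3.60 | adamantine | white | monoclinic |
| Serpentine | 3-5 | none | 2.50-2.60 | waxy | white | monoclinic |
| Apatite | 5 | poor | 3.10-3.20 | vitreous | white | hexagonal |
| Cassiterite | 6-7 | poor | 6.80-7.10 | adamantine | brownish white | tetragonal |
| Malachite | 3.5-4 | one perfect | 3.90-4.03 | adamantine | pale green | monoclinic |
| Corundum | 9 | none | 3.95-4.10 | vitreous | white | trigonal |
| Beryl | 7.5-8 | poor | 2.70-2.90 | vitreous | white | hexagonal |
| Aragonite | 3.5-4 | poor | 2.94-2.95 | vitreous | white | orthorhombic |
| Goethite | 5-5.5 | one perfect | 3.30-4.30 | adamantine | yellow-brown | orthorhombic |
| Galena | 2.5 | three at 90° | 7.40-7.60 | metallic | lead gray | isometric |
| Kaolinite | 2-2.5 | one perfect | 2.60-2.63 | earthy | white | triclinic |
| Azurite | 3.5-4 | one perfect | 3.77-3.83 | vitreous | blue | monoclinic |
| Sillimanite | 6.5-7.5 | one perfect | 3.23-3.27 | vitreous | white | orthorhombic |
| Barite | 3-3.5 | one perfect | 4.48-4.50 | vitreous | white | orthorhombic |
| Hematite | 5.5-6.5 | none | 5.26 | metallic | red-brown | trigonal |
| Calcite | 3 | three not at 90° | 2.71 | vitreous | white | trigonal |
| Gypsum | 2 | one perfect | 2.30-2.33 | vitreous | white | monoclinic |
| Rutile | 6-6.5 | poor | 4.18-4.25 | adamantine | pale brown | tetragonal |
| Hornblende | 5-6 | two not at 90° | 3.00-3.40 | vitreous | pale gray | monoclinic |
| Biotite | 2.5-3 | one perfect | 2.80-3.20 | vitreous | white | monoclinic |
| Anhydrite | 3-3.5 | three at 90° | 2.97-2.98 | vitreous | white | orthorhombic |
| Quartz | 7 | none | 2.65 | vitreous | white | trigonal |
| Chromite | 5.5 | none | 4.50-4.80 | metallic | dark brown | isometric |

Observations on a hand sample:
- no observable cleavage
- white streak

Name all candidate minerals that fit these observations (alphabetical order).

Corundum, Garnet, Quartz, Serpentine

No observable cleavage — Garnet, Serpentine, Corundum, Hematite, Quartz, Chromite remain.
White streak rules out Hematite, Chromite.
The minerals that satisfy all observations are Corundum, Garnet, Quartz, Serpentine.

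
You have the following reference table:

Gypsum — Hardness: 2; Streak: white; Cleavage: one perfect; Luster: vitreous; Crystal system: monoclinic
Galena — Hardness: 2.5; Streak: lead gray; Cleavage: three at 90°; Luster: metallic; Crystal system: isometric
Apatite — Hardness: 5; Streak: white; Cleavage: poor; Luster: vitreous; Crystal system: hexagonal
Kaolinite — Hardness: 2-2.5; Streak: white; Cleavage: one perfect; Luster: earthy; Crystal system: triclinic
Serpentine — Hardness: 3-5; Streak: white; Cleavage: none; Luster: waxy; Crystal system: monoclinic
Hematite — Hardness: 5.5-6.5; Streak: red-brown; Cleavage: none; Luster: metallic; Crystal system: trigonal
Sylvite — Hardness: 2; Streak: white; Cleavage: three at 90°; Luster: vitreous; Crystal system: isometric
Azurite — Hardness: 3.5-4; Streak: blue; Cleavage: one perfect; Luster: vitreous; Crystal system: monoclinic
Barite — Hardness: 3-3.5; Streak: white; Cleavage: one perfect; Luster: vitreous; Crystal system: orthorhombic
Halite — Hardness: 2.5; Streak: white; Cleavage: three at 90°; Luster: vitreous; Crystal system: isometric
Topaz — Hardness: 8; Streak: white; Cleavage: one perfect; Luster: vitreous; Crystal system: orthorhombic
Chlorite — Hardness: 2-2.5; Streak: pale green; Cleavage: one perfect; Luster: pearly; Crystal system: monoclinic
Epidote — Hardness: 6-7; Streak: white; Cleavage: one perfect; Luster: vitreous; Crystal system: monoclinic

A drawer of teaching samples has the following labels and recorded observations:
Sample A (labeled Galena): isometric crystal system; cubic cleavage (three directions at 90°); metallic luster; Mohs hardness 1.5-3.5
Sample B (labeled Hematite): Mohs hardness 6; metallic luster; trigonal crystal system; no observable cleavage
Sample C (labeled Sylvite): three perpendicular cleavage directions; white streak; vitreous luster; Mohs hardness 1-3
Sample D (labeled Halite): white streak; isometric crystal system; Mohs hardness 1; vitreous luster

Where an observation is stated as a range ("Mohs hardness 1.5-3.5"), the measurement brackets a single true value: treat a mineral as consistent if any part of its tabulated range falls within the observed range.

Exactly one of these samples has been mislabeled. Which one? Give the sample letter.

D

Sample A: observations are consistent with Galena.
Sample B: observations are consistent with Hematite.
Sample C: observations are consistent with Sylvite.
Sample D: Mohs hardness 1 is outside the reference for Halite (hardness 2.5) — mislabeled.
Sample D is the mislabeled one.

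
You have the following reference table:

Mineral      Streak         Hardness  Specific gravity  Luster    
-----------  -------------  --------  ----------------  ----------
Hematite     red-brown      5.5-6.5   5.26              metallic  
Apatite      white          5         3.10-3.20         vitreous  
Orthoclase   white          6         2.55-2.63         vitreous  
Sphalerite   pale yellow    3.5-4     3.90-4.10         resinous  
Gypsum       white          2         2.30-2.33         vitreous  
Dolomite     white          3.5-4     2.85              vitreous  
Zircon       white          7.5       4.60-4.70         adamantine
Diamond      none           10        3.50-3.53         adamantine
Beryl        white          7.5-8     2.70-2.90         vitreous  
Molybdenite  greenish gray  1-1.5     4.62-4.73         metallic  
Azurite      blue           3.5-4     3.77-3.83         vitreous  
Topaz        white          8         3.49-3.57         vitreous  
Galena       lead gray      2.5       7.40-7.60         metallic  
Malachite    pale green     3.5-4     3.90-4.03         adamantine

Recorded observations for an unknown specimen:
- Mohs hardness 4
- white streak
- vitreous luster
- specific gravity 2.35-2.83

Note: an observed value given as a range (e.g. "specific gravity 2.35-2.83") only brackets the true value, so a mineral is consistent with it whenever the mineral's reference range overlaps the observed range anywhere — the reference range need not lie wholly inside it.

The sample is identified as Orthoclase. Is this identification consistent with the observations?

Inconsistent

Mohs hardness 4 — Orthoclase has hardness 6; which does not match.
White streak — consistent with Orthoclase (white streak).
Vitreous luster — consistent with Orthoclase (vitreous luster).
Specific gravity 2.35-2.83 — consistent with Orthoclase (SG 2.55-2.63).
The hardness observation rules out Orthoclase.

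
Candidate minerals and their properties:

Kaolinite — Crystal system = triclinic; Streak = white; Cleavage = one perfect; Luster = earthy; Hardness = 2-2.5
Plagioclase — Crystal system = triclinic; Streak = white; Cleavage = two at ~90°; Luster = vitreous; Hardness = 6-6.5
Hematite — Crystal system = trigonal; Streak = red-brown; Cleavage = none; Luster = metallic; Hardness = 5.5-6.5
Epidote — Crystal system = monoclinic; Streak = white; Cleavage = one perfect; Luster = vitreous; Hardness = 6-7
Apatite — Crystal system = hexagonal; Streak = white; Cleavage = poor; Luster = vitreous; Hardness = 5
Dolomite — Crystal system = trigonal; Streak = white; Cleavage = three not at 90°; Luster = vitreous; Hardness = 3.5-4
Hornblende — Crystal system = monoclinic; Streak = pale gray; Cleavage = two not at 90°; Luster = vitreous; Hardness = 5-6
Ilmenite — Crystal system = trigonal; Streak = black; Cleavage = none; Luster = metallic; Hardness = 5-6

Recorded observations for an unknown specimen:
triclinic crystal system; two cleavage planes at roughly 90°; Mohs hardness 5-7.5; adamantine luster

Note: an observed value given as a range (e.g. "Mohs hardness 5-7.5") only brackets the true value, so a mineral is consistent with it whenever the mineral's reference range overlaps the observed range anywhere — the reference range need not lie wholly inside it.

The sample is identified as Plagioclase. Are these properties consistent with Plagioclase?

Triclinic crystal system — consistent with Plagioclase (triclinic system).
Two cleavage planes at roughly 90° — consistent with Plagioclase (cleavage two at ~90°).
Mohs hardness 5-7.5 — consistent with Plagioclase (hardness 6-6.5).
Adamantine luster — Plagioclase has vitreous luster; inconsistent.
Plagioclase is excluded by the luster.

Inconsistent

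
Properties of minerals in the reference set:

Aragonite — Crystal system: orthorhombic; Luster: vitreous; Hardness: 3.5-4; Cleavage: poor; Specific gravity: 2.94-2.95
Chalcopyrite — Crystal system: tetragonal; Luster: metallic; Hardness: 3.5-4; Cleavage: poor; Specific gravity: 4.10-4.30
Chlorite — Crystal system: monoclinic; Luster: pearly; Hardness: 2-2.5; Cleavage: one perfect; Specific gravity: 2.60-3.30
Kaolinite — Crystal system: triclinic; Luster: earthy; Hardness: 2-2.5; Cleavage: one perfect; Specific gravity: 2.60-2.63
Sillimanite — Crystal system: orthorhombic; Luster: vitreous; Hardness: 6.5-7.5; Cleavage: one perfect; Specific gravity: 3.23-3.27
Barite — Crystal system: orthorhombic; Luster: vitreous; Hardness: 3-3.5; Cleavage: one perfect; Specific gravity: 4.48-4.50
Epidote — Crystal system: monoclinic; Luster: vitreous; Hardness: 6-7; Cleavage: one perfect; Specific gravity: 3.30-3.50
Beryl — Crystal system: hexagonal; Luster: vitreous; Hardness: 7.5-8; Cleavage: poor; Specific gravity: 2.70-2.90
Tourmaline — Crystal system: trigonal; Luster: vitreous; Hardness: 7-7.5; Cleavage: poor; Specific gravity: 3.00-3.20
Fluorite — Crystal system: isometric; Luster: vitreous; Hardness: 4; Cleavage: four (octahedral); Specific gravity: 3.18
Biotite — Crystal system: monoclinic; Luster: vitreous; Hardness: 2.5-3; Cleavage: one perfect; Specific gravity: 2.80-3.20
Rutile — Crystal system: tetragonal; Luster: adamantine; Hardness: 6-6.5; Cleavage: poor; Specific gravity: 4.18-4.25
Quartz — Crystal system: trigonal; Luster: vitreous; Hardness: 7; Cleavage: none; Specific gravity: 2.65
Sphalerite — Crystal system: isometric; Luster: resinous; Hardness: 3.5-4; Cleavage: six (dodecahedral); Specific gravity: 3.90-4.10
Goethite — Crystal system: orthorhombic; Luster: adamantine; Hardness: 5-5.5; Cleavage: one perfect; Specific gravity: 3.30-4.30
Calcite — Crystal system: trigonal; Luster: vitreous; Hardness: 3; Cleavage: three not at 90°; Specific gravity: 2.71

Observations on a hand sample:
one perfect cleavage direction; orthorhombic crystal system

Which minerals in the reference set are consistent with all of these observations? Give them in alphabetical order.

Barite, Goethite, Sillimanite

One perfect cleavage direction — only Chlorite, Kaolinite, Sillimanite, Barite, Epidote, Biotite, Goethite remain.
Orthorhombic crystal system — only Sillimanite, Barite, Goethite remain.
The minerals that satisfy all observations are Barite, Goethite, Sillimanite.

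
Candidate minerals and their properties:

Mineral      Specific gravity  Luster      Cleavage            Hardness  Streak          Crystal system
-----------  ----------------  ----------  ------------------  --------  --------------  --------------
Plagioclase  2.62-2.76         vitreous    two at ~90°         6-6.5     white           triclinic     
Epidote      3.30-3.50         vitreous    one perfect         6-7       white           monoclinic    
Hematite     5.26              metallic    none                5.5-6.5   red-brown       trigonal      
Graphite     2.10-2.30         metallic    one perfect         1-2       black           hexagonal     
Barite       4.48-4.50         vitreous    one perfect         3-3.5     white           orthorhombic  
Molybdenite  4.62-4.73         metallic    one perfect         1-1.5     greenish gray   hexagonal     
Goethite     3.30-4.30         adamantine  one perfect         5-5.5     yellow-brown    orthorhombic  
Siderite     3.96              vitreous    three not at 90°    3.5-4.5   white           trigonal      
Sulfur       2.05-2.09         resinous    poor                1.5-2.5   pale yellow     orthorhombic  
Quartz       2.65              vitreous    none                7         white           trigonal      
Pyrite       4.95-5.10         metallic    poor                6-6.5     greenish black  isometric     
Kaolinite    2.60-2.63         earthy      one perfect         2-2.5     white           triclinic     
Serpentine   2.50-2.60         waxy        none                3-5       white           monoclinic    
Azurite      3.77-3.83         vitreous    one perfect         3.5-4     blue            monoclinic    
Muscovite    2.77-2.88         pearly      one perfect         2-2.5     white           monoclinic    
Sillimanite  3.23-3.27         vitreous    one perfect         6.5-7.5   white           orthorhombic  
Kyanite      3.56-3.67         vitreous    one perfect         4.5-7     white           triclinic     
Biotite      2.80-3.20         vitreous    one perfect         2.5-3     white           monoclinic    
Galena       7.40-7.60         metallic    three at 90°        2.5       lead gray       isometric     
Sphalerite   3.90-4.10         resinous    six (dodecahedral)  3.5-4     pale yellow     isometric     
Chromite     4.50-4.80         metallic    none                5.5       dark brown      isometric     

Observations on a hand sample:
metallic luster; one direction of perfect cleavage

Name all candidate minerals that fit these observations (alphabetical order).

Graphite, Molybdenite

Metallic luster: Hematite, Graphite, Molybdenite, Pyrite, Galena, Chromite remain.
One direction of perfect cleavage: narrows the field to Graphite, Molybdenite.
The minerals that satisfy all observations are Graphite, Molybdenite.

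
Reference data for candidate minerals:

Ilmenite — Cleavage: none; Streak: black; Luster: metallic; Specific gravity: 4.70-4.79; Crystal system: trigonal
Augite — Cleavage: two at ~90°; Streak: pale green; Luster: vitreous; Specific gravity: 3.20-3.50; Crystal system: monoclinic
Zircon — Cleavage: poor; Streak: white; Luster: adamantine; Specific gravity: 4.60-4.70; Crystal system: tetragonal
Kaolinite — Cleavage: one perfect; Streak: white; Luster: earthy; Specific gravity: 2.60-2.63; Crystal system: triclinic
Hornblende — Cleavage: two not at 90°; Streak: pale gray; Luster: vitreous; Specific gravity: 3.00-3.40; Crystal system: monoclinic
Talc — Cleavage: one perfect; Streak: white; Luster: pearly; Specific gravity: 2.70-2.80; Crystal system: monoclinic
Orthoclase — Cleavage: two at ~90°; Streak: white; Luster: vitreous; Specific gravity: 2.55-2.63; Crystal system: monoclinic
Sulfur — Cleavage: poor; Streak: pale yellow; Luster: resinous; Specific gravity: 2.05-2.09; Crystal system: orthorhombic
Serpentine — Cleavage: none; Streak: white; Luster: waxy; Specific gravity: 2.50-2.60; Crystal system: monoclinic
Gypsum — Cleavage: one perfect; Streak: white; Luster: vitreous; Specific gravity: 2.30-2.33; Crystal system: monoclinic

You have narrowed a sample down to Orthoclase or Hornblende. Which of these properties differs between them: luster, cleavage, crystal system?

Luster: both vitreous — no difference.
Cleavage: Orthoclase two at ~90°, Hornblende two not at 90° — distinct.
Crystal system: both monoclinic — no difference.
Of the listed properties, cleavage is the one that separates them.

cleavage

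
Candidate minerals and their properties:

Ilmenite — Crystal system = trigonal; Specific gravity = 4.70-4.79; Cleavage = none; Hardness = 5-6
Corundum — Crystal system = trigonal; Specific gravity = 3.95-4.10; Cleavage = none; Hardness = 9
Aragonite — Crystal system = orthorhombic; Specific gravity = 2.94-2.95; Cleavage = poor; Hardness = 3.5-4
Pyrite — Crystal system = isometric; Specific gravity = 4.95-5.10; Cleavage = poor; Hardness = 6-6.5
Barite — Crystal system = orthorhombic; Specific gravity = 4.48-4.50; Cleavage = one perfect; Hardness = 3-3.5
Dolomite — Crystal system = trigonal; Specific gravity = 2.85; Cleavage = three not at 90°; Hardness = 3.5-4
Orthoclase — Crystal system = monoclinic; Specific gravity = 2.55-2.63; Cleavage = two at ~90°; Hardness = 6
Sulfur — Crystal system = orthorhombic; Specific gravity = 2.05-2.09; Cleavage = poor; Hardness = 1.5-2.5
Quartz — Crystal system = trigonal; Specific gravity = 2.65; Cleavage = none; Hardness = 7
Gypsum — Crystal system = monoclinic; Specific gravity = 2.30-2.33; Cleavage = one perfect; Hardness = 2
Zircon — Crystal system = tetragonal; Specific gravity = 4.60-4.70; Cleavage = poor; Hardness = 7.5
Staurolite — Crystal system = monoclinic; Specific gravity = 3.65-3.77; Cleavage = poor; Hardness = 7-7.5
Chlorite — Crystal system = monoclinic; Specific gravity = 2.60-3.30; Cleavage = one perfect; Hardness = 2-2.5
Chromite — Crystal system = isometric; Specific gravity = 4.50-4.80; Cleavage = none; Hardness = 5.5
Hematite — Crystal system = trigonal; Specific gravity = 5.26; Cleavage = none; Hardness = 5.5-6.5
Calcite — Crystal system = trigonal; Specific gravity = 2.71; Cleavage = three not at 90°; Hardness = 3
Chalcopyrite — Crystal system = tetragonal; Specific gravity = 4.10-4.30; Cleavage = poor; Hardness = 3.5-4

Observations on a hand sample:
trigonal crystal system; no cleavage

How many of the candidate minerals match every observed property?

4

Trigonal crystal system — only Ilmenite, Corundum, Dolomite, Quartz, Hematite, Calcite remain.
No cleavage eliminates Dolomite, Calcite.
Remaining candidates: Corundum, Hematite, Ilmenite, Quartz.
That is 4 minerals.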